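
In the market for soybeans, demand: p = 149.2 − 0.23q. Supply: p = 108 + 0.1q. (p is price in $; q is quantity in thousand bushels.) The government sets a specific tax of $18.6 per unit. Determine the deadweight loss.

$524.18 thousand

Competitive equilibrium: 149.2 − 0.23q = 108 + 0.1q → q* = 124.8485, p* = 120.4848.
With the tax, the buyer price exceeds the seller price by 18.6: (149.2 − 0.23q) − (108 + 0.1q) = 18.6 → q' = 68.4848.
Δq = 124.8485 − 68.4848 = 56.3637; the wedge equals the tax, 18.6.
The triangle = ½ × 56.3637 × 18.6 = $524.18 thousand.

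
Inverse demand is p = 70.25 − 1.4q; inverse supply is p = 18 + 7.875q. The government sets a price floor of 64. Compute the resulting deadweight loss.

Competitive equilibrium: 70.25 − 1.4q = 18 + 7.875q → q* = 5.6334, p* = 62.3632.
At the floor p = 64, quantity demanded = (70.25 − 64)/1.4 = 4.4643.
Sellers' marginal cost at q' = 4.4643: 18 + 7.875·4.4643 = 53.1564.
Δq = 5.6334 − 4.4643 = 1.1691; wedge = 64 − 53.1564 = 10.8436.
Welfare loss = ½ × 1.1691 × 10.8436 = 6.34.

6.34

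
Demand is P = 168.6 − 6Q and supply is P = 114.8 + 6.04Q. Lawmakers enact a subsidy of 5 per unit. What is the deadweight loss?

Competitive equilibrium: 168.6 − 6Q = 114.8 + 6.04Q → Q* = 4.4684, P* = 141.7894.
The subsidy lowers effective supply by 5: P = 109.8 + 6.04Q.
New quantity: 168.6 − 6Q = 109.8 + 6.04Q → Q' = 4.8837.
Overproduction ΔQ = 4.8837 − 4.4684 = 0.4153; wedge = subsidy = 5.
Welfare loss = ½ × 0.4153 × 5 = 1.04.

1.04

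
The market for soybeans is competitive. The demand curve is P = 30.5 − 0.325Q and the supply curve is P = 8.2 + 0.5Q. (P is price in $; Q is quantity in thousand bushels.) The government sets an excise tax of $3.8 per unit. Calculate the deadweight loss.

$8.75 thousand

Competitive equilibrium: 30.5 − 0.325Q = 8.2 + 0.5Q → Q* = 27.0303, P* = 21.7152.
With the tax, the buyer price exceeds the seller price by 3.8: (30.5 − 0.325Q) − (8.2 + 0.5Q) = 3.8 → Q' = 22.4242.
ΔQ = 27.0303 − 22.4242 = 4.6061; the wedge equals the tax, 3.8.
Deadweight loss = ½ × 4.6061 × 3.8 = $8.75 thousand.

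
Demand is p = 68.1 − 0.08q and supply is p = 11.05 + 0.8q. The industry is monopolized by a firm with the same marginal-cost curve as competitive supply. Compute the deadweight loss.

Competitive equilibrium: 68.1 − 0.08q = 11.05 + 0.8q → q* = 64.8295, p* = 62.9136.
Marginal revenue: MR = 68.1 − 0.16q. Set MR = MC: 68.1 − 0.16q = 11.05 + 0.8q → q_m = 59.4271.
Price p_m = 68.1 − 0.08·59.4271 = 63.3458; MC(q_m) = 11.05 + 0.8·59.4271 = 58.5917.
Competitive q* = 64.8295, so Δq = 5.4024; wedge = 63.3458 − 58.5917 = 4.7541.
Welfare loss = ½ × 5.4024 × 4.7541 = 12.84.

12.84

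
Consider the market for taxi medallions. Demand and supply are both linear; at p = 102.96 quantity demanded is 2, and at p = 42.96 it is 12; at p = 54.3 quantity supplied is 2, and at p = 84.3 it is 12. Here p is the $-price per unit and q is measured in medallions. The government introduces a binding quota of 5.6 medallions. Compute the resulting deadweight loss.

$14.69

Demand slope = (42.96 − 102.96)/(12 − 2) = −6, so p = 114.96 − 6q.
Supply slope = (84.3 − 54.3)/(12 − 2) = 3, so p = 48.3 + 3q.
Competitive equilibrium: 114.96 − 6q = 48.3 + 3q → q* = 7.4067, p* = 70.52.
At q = 5.6: demand price = 114.96 − 6·5.6 = 81.36; supply price = 48.3 + 3·5.6 = 65.1.
Δq = 7.4067 − 5.6 = 1.8067; wedge = 81.36 − 65.1 = 16.26.
The triangle = ½ × 1.8067 × 16.26 = $14.69.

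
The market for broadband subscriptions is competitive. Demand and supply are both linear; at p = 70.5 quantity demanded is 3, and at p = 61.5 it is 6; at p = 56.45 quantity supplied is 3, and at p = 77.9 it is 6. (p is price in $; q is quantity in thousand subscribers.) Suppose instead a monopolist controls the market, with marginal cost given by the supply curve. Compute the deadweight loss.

Demand slope = (61.5 − 70.5)/(6 − 3) = −3, so p = 79.5 − 3q.
Supply slope = (77.9 − 56.45)/(6 − 3) = 7.15, so p = 35 + 7.15q.
Competitive equilibrium: 79.5 − 3q = 35 + 7.15q → q* = 4.3842, p* = 66.3473.
Marginal revenue: MR = 79.5 − 6q. Set MR = MC: 79.5 − 6q = 35 + 7.15q → q_m = 3.384.
Price p_m = 79.5 − 3·3.384 = 69.348; MC(q_m) = 35 + 7.15·3.384 = 59.1956.
Competitive q* = 4.3842, so Δq = 1.0002; wedge = 69.348 − 59.1956 = 10.1524.
Welfare loss = ½ × 1.0002 × 10.1524 = $5.08 thousand.

$5.08 thousand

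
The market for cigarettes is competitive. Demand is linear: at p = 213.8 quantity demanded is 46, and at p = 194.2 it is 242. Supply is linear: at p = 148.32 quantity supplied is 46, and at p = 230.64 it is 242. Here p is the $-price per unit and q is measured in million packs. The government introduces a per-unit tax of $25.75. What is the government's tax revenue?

Demand slope = (194.2 − 213.8)/(242 − 46) = −0.1, so p = 218.4 − 0.1q.
Supply slope = (230.64 − 148.32)/(242 − 46) = 0.42, so p = 129 + 0.42q.
Competitive equilibrium: 218.4 − 0.1q = 129 + 0.42q → q* = 171.9231, p* = 201.2077.
With the tax, the buyer price exceeds the seller price by 25.75: (218.4 − 0.1q) − (129 + 0.42q) = 25.75 → q' = 122.4038.
Tax revenue = 25.75 × 122.4038 = $3151.90 million.

$3151.90 million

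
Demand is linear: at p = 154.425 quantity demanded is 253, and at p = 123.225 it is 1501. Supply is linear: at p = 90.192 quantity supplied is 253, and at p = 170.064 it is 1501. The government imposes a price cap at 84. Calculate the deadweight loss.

29810.18

Demand slope = (123.225 − 154.425)/(1501 − 253) = −0.025, so p = 160.75 − 0.025q.
Supply slope = (170.064 − 90.192)/(1501 − 253) = 0.064, so p = 74 + 0.064q.
Competitive equilibrium: 160.75 − 0.025q = 74 + 0.064q → q* = 974.7191, p* = 136.38202.
At the ceiling p = 84, quantity supplied = (84 − 74)/0.064 = 156.25.
Willingness to pay at q' = 156.25: 160.75 − 0.025·156.25 = 156.84375.
Δq = 974.7191 − 156.25 = 818.4691; wedge = 156.84375 − 84 = 72.84375.
Welfare loss = ½ × 818.4691 × 72.84375 = 29810.18.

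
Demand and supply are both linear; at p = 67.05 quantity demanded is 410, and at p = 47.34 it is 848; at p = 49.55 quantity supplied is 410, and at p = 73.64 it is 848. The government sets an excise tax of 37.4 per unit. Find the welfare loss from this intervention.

Demand slope = (47.34 − 67.05)/(848 − 410) = −0.045, so p = 85.5 − 0.045q.
Supply slope = (73.64 − 49.55)/(848 − 410) = 0.055, so p = 27 + 0.055q.
Competitive equilibrium: 85.5 − 0.045q = 27 + 0.055q → q* = 585, p* = 59.175.
With the tax, the buyer price exceeds the seller price by 37.4: (85.5 − 0.045q) − (27 + 0.055q) = 37.4 → q' = 211.
Δq = 585 − 211 = 374; the wedge equals the tax, 37.4.
The triangle = ½ × 374 × 37.4 = 6993.80.

6993.80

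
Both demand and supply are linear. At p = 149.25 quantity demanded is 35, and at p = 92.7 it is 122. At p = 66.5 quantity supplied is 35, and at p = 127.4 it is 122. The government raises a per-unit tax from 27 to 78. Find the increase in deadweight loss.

1983.33

Demand slope = (92.7 − 149.25)/(122 − 35) = −0.65, so p = 172 − 0.65q.
Supply slope = (127.4 − 66.5)/(122 − 35) = 0.7, so p = 42 + 0.7q.
Competitive equilibrium: 172 − 0.65q = 42 + 0.7q → q* = 96.2963, p* = 109.4074.
For a per-unit tax t: Δq = t/1.35, so DWL = ½·t·(t/1.35) = t²/2.7.
At t = 27: DWL = 270. At t = 78: DWL = 2253.333.
Increase = 2253.333 − 270 = 1983.33.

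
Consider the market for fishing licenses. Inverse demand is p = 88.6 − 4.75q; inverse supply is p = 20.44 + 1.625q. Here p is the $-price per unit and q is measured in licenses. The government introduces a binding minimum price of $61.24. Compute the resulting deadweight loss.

$77.53

Competitive equilibrium: 88.6 − 4.75q = 20.44 + 1.625q → q* = 10.6918, p* = 37.8141.
At the floor p = 61.24, quantity demanded = (88.6 − 61.24)/4.75 = 5.76.
Sellers' marginal cost at q' = 5.76: 20.44 + 1.625·5.76 = 29.8.
Δq = 10.6918 − 5.76 = 4.9318; wedge = 61.24 − 29.8 = 31.44.
The triangle = ½ × 4.9318 × 31.44 = $77.53.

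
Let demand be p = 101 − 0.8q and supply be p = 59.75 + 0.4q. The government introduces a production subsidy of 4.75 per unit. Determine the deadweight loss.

Competitive equilibrium: 101 − 0.8q = 59.75 + 0.4q → q* = 34.375, p* = 73.5.
The subsidy lowers effective supply by 4.75: p = 55 + 0.4q.
New quantity: 101 − 0.8q = 55 + 0.4q → q' = 38.3333.
Overproduction Δq = 38.3333 − 34.375 = 3.9583; wedge = subsidy = 4.75.
DWL = ½ × 3.9583 × 4.75 = 9.40.

9.40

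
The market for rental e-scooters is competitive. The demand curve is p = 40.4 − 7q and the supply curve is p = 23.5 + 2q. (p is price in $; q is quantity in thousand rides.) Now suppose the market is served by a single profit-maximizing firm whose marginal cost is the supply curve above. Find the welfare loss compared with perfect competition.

Competitive equilibrium: 40.4 − 7q = 23.5 + 2q → q* = 1.8778, p* = 27.2556.
Marginal revenue: MR = 40.4 − 14q. Set MR = MC: 40.4 − 14q = 23.5 + 2q → q_m = 1.0563.
Price p_m = 40.4 − 7·1.0563 = 33.0059; MC(q_m) = 23.5 + 2·1.0563 = 25.6126.
Competitive q* = 1.8778, so Δq = 0.8215; wedge = 33.0059 − 25.6126 = 7.3933.
The triangle = ½ × 0.8215 × 7.3933 = $3.04 thousand.

$3.04 thousand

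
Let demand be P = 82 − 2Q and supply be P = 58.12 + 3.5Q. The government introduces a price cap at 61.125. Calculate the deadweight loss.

33.37

Competitive equilibrium: 82 − 2Q = 58.12 + 3.5Q → Q* = 4.3418, P* = 73.3164.
At the ceiling P = 61.125, quantity supplied = (61.125 − 58.12)/3.5 = 0.8586.
Willingness to pay at Q' = 0.8586: 82 − 2·0.8586 = 80.2828.
ΔQ = 4.3418 − 0.8586 = 3.4832; wedge = 80.2828 − 61.125 = 19.1578.
Welfare loss = ½ × 3.4832 × 19.1578 = 33.37.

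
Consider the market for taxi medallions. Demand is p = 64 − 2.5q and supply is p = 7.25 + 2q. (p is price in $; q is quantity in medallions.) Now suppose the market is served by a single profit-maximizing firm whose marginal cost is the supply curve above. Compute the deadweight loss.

Competitive equilibrium: 64 − 2.5q = 7.25 + 2q → q* = 12.6111, p* = 32.4722.
Marginal revenue: MR = 64 − 5q. Set MR = MC: 64 − 5q = 7.25 + 2q → q_m = 8.1071.
Price p_m = 64 − 2.5·8.1071 = 43.7323; MC(q_m) = 7.25 + 2·8.1071 = 23.4642.
Competitive q* = 12.6111, so Δq = 4.504; wedge = 43.7323 − 23.4642 = 20.2681.
Welfare loss = ½ × 4.504 × 20.2681 = $45.64.

$45.64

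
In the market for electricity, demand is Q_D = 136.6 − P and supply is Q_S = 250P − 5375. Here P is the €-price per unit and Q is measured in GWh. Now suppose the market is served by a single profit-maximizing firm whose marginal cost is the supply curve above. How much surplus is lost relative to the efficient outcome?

In inverse form: demand P = 136.6 − Q, supply P = 21.5 + 0.004Q.
Competitive equilibrium: 136.6 − Q = 21.5 + 0.004Q → Q* = 114.6414, P* = 21.9586.
Marginal revenue: MR = 136.6 − 2Q. Set MR = MC: 136.6 − 2Q = 21.5 + 0.004Q → Q_m = 57.4351.
Price P_m = 136.6 − 1·57.4351 = 79.1649; MC(Q_m) = 21.5 + 0.004·57.4351 = 21.7297.
Competitive Q* = 114.6414, so ΔQ = 57.2063; wedge = 79.1649 − 21.7297 = 57.4352.
Welfare loss = ½ × 57.2063 × 57.4352 = €1642.83.

€1642.83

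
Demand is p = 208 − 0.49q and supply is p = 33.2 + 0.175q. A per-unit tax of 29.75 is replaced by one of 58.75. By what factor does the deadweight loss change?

Competitive equilibrium: 208 − 0.49q = 33.2 + 0.175q → q* = 262.8571, p* = 79.2.
For a per-unit tax t: Δq = t/0.665, so DWL = ½·t·(t/0.665) = t²/1.33.
At t = 29.75: DWL = 665.461. At t = 58.75: DWL = 2595.160.
Ratio = (58.75/29.75)² = 3.900.

3.900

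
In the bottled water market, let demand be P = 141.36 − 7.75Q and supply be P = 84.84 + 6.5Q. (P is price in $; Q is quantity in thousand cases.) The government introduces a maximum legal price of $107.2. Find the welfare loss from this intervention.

Competitive equilibrium: 141.36 − 7.75Q = 84.84 + 6.5Q → Q* = 3.9663, P* = 110.6211.
At the ceiling P = 107.2, quantity supplied = (107.2 − 84.84)/6.5 = 3.44.
Willingness to pay at Q' = 3.44: 141.36 − 7.75·3.44 = 114.7.
ΔQ = 3.9663 − 3.44 = 0.5263; wedge = 114.7 − 107.2 = 7.5.
Deadweight loss = ½ × 0.5263 × 7.5 = $1.97 thousand.

$1.97 thousand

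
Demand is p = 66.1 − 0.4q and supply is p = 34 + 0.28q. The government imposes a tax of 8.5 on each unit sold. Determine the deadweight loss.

53.125

Competitive equilibrium: 66.1 − 0.4q = 34 + 0.28q → q* = 47.2059, p* = 47.2176.
With the tax, the buyer price exceeds the seller price by 8.5: (66.1 − 0.4q) − (34 + 0.28q) = 8.5 → q' = 34.7059.
Δq = 47.2059 − 34.7059 = 12.5; the wedge equals the tax, 8.5.
Welfare loss = ½ × 12.5 × 8.5 = 53.125.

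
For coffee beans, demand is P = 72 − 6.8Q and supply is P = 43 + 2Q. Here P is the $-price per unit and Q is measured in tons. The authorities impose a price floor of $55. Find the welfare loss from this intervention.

$2.78

Competitive equilibrium: 72 − 6.8Q = 43 + 2Q → Q* = 3.2955, P* = 49.5909.
At the floor P = 55, quantity demanded = (72 − 55)/6.8 = 2.5.
Sellers' marginal cost at Q' = 2.5: 43 + 2·2.5 = 48.
ΔQ = 3.2955 − 2.5 = 0.7955; wedge = 55 − 48 = 7.
Deadweight loss = ½ × 0.7955 × 7 = $2.78.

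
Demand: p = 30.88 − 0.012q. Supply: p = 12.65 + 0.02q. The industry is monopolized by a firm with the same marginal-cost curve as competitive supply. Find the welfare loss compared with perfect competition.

Competitive equilibrium: 30.88 − 0.012q = 12.65 + 0.02q → q* = 569.6875, p* = 24.0438.
Marginal revenue: MR = 30.88 − 0.024q. Set MR = MC: 30.88 − 0.024q = 12.65 + 0.02q → q_m = 414.3182.
Price p_m = 30.88 − 0.012·414.3182 = 25.9082; MC(q_m) = 12.65 + 0.02·414.3182 = 20.9364.
Competitive q* = 569.6875, so Δq = 155.3693; wedge = 25.9082 − 20.9364 = 4.9718.
The triangle = ½ × 155.3693 × 4.9718 = 386.23.

386.23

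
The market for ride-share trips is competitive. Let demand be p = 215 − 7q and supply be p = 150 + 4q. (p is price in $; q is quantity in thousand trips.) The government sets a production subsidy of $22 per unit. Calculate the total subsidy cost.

Competitive equilibrium: 215 − 7q = 150 + 4q → q* = 5.9091, p* = 173.6364.
The subsidy lowers effective supply by 22: p = 128 + 4q.
New quantity: 215 − 7q = 128 + 4q → q' = 7.9091.
Total subsidy cost = 22 × 7.9091 = $174 thousand.

$174 thousand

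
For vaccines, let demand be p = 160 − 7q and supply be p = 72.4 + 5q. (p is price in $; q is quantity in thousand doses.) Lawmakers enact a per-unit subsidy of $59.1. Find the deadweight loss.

Competitive equilibrium: 160 − 7q = 72.4 + 5q → q* = 7.3, p* = 108.9.
The subsidy lowers effective supply by 59.1: p = 13.3 + 5q.
New quantity: 160 − 7q = 13.3 + 5q → q' = 12.225.
Overproduction Δq = 12.225 − 7.3 = 4.925; wedge = subsidy = 59.1.
DWL = ½ × 4.925 × 59.1 = $145.53 thousand.

$145.53 thousand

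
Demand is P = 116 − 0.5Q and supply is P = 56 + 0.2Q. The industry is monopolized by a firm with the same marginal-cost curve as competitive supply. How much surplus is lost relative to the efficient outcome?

Competitive equilibrium: 116 − 0.5Q = 56 + 0.2Q → Q* = 85.7143, P* = 73.1429.
Marginal revenue: MR = 116 − Q. Set MR = MC: 116 − Q = 56 + 0.2Q → Q_m = 50.
Price P_m = 116 − 0.5·50 = 91; MC(Q_m) = 56 + 0.2·50 = 66.
Competitive Q* = 85.7143, so ΔQ = 35.7143; wedge = 91 − 66 = 25.
Welfare loss = ½ × 35.7143 × 25 = 446.43.

446.43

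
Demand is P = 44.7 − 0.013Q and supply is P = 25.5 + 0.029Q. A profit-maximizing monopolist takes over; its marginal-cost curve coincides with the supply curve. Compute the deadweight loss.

245.18

Competitive equilibrium: 44.7 − 0.013Q = 25.5 + 0.029Q → Q* = 457.1429, P* = 38.7571.
Marginal revenue: MR = 44.7 − 0.026Q. Set MR = MC: 44.7 − 0.026Q = 25.5 + 0.029Q → Q_m = 349.0909.
Price P_m = 44.7 − 0.013·349.0909 = 40.1618; MC(Q_m) = 25.5 + 0.029·349.0909 = 35.6236.
Competitive Q* = 457.1429, so ΔQ = 108.052; wedge = 40.1618 − 35.6236 = 4.5382.
DWL = ½ × 108.052 × 4.5382 = 245.18.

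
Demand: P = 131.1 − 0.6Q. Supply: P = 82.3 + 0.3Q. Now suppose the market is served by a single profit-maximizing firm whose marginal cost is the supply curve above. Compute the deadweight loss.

211.68

Competitive equilibrium: 131.1 − 0.6Q = 82.3 + 0.3Q → Q* = 54.2222, P* = 98.5667.
Marginal revenue: MR = 131.1 − 1.2Q. Set MR = MC: 131.1 − 1.2Q = 82.3 + 0.3Q → Q_m = 32.5333.
Price P_m = 131.1 − 0.6·32.5333 = 111.58; MC(Q_m) = 82.3 + 0.3·32.5333 = 92.06.
Competitive Q* = 54.2222, so ΔQ = 21.6889; wedge = 111.58 − 92.06 = 19.52.
DWL = ½ × 21.6889 × 19.52 = 211.68.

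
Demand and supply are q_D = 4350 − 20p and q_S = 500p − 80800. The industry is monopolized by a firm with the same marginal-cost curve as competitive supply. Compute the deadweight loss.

In inverse form: demand p = 217.5 − 0.05q, supply p = 161.6 + 0.002q.
Competitive equilibrium: 217.5 − 0.05q = 161.6 + 0.002q → q* = 1075, p* = 163.75.
Marginal revenue: MR = 217.5 − 0.1q. Set MR = MC: 217.5 − 0.1q = 161.6 + 0.002q → q_m = 548.03922.
Price p_m = 217.5 − 0.05·548.03922 = 190.09804; MC(q_m) = 161.6 + 0.002·548.03922 = 162.69608.
Competitive q* = 1075, so Δq = 526.96078; wedge = 190.09804 − 162.69608 = 27.40196.
Welfare loss = ½ × 526.96078 × 27.40196 = 7219.88.

7219.88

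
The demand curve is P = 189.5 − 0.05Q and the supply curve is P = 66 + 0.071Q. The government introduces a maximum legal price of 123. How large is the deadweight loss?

Competitive equilibrium: 189.5 − 0.05Q = 66 + 0.071Q → Q* = 1020.6612, P* = 138.4669.
At the ceiling P = 123, quantity supplied = (123 − 66)/0.071 = 802.8169.
Willingness to pay at Q' = 802.8169: 189.5 − 0.05·802.8169 = 149.3592.
ΔQ = 1020.6612 − 802.8169 = 217.8443; wedge = 149.3592 − 123 = 26.3592.
The triangle = ½ × 217.8443 × 26.3592 = 2871.10.

2871.10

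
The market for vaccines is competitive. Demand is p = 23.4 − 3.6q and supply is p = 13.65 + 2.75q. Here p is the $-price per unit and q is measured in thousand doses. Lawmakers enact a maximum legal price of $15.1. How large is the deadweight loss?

Competitive equilibrium: 23.4 − 3.6q = 13.65 + 2.75q → q* = 1.5354, p* = 17.8724.
At the ceiling p = 15.1, quantity supplied = (15.1 − 13.65)/2.75 = 0.5273.
Willingness to pay at q' = 0.5273: 23.4 − 3.6·0.5273 = 21.5017.
Δq = 1.5354 − 0.5273 = 1.0081; wedge = 21.5017 − 15.1 = 6.4017.
The triangle = ½ × 1.0081 × 6.4017 = $3.23 thousand.

$3.23 thousand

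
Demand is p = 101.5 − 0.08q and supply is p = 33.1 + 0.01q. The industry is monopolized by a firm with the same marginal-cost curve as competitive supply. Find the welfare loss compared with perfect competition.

Competitive equilibrium: 101.5 − 0.08q = 33.1 + 0.01q → q* = 760, p* = 40.7.
Marginal revenue: MR = 101.5 − 0.16q. Set MR = MC: 101.5 − 0.16q = 33.1 + 0.01q → q_m = 402.35294.
Price p_m = 101.5 − 0.08·402.35294 = 69.31176; MC(q_m) = 33.1 + 0.01·402.35294 = 37.12353.
Competitive q* = 760, so Δq = 357.64706; wedge = 69.31176 − 37.12353 = 32.18823.
Deadweight loss = ½ × 357.64706 × 32.18823 = 5756.01.

5756.01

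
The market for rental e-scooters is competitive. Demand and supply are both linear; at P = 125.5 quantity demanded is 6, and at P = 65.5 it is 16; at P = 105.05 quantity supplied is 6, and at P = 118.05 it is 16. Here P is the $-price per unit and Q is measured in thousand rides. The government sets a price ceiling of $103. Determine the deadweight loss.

$69.97 thousand

Demand slope = (65.5 − 125.5)/(16 − 6) = −6, so P = 161.5 − 6Q.
Supply slope = (118.05 − 105.05)/(16 − 6) = 1.3, so P = 97.25 + 1.3Q.
Competitive equilibrium: 161.5 − 6Q = 97.25 + 1.3Q → Q* = 8.8014, P* = 108.6918.
At the ceiling P = 103, quantity supplied = (103 − 97.25)/1.3 = 4.4231.
Willingness to pay at Q' = 4.4231: 161.5 − 6·4.4231 = 134.9614.
ΔQ = 8.8014 − 4.4231 = 4.3783; wedge = 134.9614 − 103 = 31.9614.
Deadweight loss = ½ × 4.3783 × 31.9614 = $69.97 thousand.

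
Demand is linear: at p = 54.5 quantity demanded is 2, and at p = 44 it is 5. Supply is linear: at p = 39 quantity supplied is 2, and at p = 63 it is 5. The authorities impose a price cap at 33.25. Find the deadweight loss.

Demand slope = (44 − 54.5)/(5 − 2) = −3.5, so p = 61.5 − 3.5q.
Supply slope = (63 − 39)/(5 − 2) = 8, so p = 23 + 8q.
Competitive equilibrium: 61.5 − 3.5q = 23 + 8q → q* = 3.3478, p* = 49.7826.
At the ceiling p = 33.25, quantity supplied = (33.25 − 23)/8 = 1.2813.
Willingness to pay at q' = 1.2813: 61.5 − 3.5·1.2813 = 57.0155.
Δq = 3.3478 − 1.2813 = 2.0665; wedge = 57.0155 − 33.25 = 23.7655.
The triangle = ½ × 2.0665 × 23.7655 = 24.56.

24.56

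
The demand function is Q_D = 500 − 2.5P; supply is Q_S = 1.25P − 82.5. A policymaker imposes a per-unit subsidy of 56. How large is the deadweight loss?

In inverse form: demand P = 200 − 0.4Q, supply P = 66 + 0.8Q.
Competitive equilibrium: 200 − 0.4Q = 66 + 0.8Q → Q* = 111.66667, P* = 155.33333.
The subsidy lowers effective supply by 56: P = 10 + 0.8Q.
New quantity: 200 − 0.4Q = 10 + 0.8Q → Q' = 158.33333.
Overproduction ΔQ = 158.33333 − 111.66667 = 46.66666; wedge = subsidy = 56.
Welfare loss = ½ × 46.66666 × 56 = 1306.67.

1306.67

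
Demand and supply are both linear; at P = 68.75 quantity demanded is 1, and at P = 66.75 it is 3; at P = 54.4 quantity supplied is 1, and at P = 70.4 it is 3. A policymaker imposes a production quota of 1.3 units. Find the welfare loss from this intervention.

Demand slope = (66.75 − 68.75)/(3 − 1) = −1, so P = 69.75 − Q.
Supply slope = (70.4 − 54.4)/(3 − 1) = 8, so P = 46.4 + 8Q.
Competitive equilibrium: 69.75 − Q = 46.4 + 8Q → Q* = 2.5944, P* = 67.1556.
At Q = 1.3: demand price = 69.75 − 1·1.3 = 68.45; supply price = 46.4 + 8·1.3 = 56.8.
ΔQ = 2.5944 − 1.3 = 1.2944; wedge = 68.45 − 56.8 = 11.65.
Deadweight loss = ½ × 1.2944 × 11.65 = 7.54.

7.54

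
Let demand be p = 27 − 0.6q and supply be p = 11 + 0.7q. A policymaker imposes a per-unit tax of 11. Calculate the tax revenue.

Competitive equilibrium: 27 − 0.6q = 11 + 0.7q → q* = 12.3077, p* = 19.6154.
With the tax, the buyer price exceeds the seller price by 11: (27 − 0.6q) − (11 + 0.7q) = 11 → q' = 3.8462.
Tax revenue = 11 × 3.8462 = 42.31.

42.31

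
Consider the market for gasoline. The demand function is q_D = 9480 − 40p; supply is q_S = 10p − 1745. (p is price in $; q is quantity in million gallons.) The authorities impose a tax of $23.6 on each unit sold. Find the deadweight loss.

$2227.84 million

In inverse form: demand p = 237 − 0.025q, supply p = 174.5 + 0.1q.
Competitive equilibrium: 237 − 0.025q = 174.5 + 0.1q → q* = 500, p* = 224.5.
With the tax, the buyer price exceeds the seller price by 23.6: (237 − 0.025q) − (174.5 + 0.1q) = 23.6 → q' = 311.2.
Δq = 500 − 311.2 = 188.8; the wedge equals the tax, 23.6.
The triangle = ½ × 188.8 × 23.6 = $2227.84 million.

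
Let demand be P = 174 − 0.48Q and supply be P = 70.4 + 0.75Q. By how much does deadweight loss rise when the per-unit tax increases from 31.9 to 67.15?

Competitive equilibrium: 174 − 0.48Q = 70.4 + 0.75Q → Q* = 84.2276, P* = 133.5707.
For a per-unit tax t: ΔQ = t/1.23, so DWL = ½·t·(t/1.23) = t²/2.46.
At t = 31.9: DWL = 413.663. At t = 67.15: DWL = 1832.977.
Increase = 1832.977 − 413.663 = 1419.31.

1419.31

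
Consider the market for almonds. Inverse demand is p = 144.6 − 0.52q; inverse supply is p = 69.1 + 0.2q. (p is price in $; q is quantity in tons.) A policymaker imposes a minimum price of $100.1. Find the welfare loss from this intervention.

Competitive equilibrium: 144.6 − 0.52q = 69.1 + 0.2q → q* = 104.8611, p* = 90.0722.
At the floor p = 100.1, quantity demanded = (144.6 − 100.1)/0.52 = 85.5769.
Sellers' marginal cost at q' = 85.5769: 69.1 + 0.2·85.5769 = 86.2154.
Δq = 104.8611 − 85.5769 = 19.2842; wedge = 100.1 − 86.2154 = 13.8846.
DWL = ½ × 19.2842 × 13.8846 = $133.88.

$133.88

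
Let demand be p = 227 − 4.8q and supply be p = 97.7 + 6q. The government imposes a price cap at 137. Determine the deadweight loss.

Competitive equilibrium: 227 − 4.8q = 97.7 + 6q → q* = 11.9722, p* = 169.5333.
At the ceiling p = 137, quantity supplied = (137 − 97.7)/6 = 6.55.
Willingness to pay at q' = 6.55: 227 − 4.8·6.55 = 195.56.
Δq = 11.9722 − 6.55 = 5.4222; wedge = 195.56 − 137 = 58.56.
DWL = ½ × 5.4222 × 58.56 = 158.76.

158.76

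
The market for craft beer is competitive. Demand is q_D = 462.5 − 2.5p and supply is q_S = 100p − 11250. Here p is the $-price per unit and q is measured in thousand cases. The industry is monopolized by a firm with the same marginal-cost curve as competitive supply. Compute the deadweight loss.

$1563.19 thousand

In inverse form: demand p = 185 − 0.4q, supply p = 112.5 + 0.01q.
Competitive equilibrium: 185 − 0.4q = 112.5 + 0.01q → q* = 176.8293, p* = 114.2683.
Marginal revenue: MR = 185 − 0.8q. Set MR = MC: 185 − 0.8q = 112.5 + 0.01q → q_m = 89.5062.
Price p_m = 185 − 0.4·89.5062 = 149.1975; MC(q_m) = 112.5 + 0.01·89.5062 = 113.3951.
Competitive q* = 176.8293, so Δq = 87.3231; wedge = 149.1975 − 113.3951 = 35.8024.
Welfare loss = ½ × 87.3231 × 35.8024 = $1563.19 thousand.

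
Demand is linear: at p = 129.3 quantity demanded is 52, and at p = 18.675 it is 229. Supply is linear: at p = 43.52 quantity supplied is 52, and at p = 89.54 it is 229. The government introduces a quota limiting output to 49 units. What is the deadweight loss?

4418.50

Demand slope = (18.675 − 129.3)/(229 − 52) = −0.625, so p = 161.8 − 0.625q.
Supply slope = (89.54 − 43.52)/(229 − 52) = 0.26, so p = 30 + 0.26q.
Competitive equilibrium: 161.8 − 0.625q = 30 + 0.26q → q* = 148.9266, p* = 68.7209.
At q = 49: demand price = 161.8 − 0.625·49 = 131.175; supply price = 30 + 0.26·49 = 42.74.
Δq = 148.9266 − 49 = 99.9266; wedge = 131.175 − 42.74 = 88.435.
The triangle = ½ × 99.9266 × 88.435 = 4418.50.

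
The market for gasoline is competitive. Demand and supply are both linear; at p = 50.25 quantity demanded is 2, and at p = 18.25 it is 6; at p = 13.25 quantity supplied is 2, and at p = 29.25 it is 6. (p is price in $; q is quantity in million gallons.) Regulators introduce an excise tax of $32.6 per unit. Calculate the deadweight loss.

Demand slope = (18.25 − 50.25)/(6 − 2) = −8, so p = 66.25 − 8q.
Supply slope = (29.25 − 13.25)/(6 − 2) = 4, so p = 5.25 + 4q.
Competitive equilibrium: 66.25 − 8q = 5.25 + 4q → q* = 5.0833, p* = 25.5833.
With the tax, the buyer price exceeds the seller price by 32.6: (66.25 − 8q) − (5.25 + 4q) = 32.6 → q' = 2.3667.
Δq = 5.0833 − 2.3667 = 2.7166; the wedge equals the tax, 32.6.
Welfare loss = ½ × 2.7166 × 32.6 = $44.28 million.

$44.28 million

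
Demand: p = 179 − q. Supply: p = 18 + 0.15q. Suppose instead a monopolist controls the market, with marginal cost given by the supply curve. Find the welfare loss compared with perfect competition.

Competitive equilibrium: 179 − q = 18 + 0.15q → q* = 140, p* = 39.
Marginal revenue: MR = 179 − 2q. Set MR = MC: 179 − 2q = 18 + 0.15q → q_m = 74.8837.
Price p_m = 179 − 1·74.8837 = 104.1163; MC(q_m) = 18 + 0.15·74.8837 = 29.2326.
Competitive q* = 140, so Δq = 65.1163; wedge = 104.1163 − 29.2326 = 74.8837.
DWL = ½ × 65.1163 × 74.8837 = 2438.07.

2438.07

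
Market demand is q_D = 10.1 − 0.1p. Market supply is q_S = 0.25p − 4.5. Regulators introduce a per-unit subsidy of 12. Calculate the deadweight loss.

In inverse form: demand p = 101 − 10q, supply p = 18 + 4q.
Competitive equilibrium: 101 − 10q = 18 + 4q → q* = 5.9286, p* = 41.7143.
The subsidy lowers effective supply by 12: p = 6 + 4q.
New quantity: 101 − 10q = 6 + 4q → q' = 6.7857.
Overproduction Δq = 6.7857 − 5.9286 = 0.8571; wedge = subsidy = 12.
DWL = ½ × 0.8571 × 12 = 5.14.

5.14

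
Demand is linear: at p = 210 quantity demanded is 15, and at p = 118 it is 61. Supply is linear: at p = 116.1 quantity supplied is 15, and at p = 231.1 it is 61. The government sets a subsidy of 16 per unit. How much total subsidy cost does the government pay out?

Demand slope = (118 − 210)/(61 − 15) = −2, so p = 240 − 2q.
Supply slope = (231.1 − 116.1)/(61 − 15) = 2.5, so p = 78.6 + 2.5q.
Competitive equilibrium: 240 − 2q = 78.6 + 2.5q → q* = 35.8667, p* = 168.2667.
The subsidy lowers effective supply by 16: p = 62.6 + 2.5q.
New quantity: 240 − 2q = 62.6 + 2.5q → q' = 39.4222.
Total subsidy cost = 16 × 39.4222 = 630.76.

630.76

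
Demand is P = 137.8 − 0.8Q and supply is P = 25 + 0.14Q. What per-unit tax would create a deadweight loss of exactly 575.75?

Competitive equilibrium: 137.8 − 0.8Q = 25 + 0.14Q → Q* = 120, P* = 41.8.
A tax t gives ΔQ = t/0.94 and wedge t, so DWL = t²/1.88.
t²/1.88 = 575.75 → t² = 1082.41 → t = 32.9.

32.9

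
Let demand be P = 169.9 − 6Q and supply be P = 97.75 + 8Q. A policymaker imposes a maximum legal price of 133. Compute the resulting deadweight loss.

3.91

Competitive equilibrium: 169.9 − 6Q = 97.75 + 8Q → Q* = 5.1536, P* = 138.9786.
At the ceiling P = 133, quantity supplied = (133 − 97.75)/8 = 4.4063.
Willingness to pay at Q' = 4.4063: 169.9 − 6·4.4063 = 143.4622.
ΔQ = 5.1536 − 4.4063 = 0.7473; wedge = 143.4622 − 133 = 10.4622.
Deadweight loss = ½ × 0.7473 × 10.4622 = 3.91.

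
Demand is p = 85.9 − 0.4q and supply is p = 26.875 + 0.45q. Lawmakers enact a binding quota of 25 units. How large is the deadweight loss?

Competitive equilibrium: 85.9 − 0.4q = 26.875 + 0.45q → q* = 69.4412, p* = 58.1235.
At q = 25: demand price = 85.9 − 0.4·25 = 75.9; supply price = 26.875 + 0.45·25 = 38.125.
Δq = 69.4412 − 25 = 44.4412; wedge = 75.9 − 38.125 = 37.775.
Welfare loss = ½ × 44.4412 × 37.775 = 839.38.

839.38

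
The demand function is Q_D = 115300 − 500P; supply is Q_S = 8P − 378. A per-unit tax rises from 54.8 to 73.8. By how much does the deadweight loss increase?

9619.69

In inverse form: demand P = 230.6 − 0.002Q, supply P = 47.25 + 0.125Q.
Competitive equilibrium: 230.6 − 0.002Q = 47.25 + 0.125Q → Q* = 1443.7008, P* = 227.7126.
For a per-unit tax t: ΔQ = t/0.127, so DWL = ½·t·(t/0.127) = t²/0.254.
At t = 54.8: DWL = 11822.992. At t = 73.8: DWL = 21442.677.
Increase = 21442.677 − 11822.992 = 9619.69.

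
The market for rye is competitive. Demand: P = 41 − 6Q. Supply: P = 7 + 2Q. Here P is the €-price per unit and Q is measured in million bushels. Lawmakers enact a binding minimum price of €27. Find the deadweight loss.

€14.69 million

Competitive equilibrium: 41 − 6Q = 7 + 2Q → Q* = 4.25, P* = 15.5.
At the floor P = 27, quantity demanded = (41 − 27)/6 = 2.3333.
Sellers' marginal cost at Q' = 2.3333: 7 + 2·2.3333 = 11.6666.
ΔQ = 4.25 − 2.3333 = 1.9167; wedge = 27 − 11.6666 = 15.3334.
Welfare loss = ½ × 1.9167 × 15.3334 = €14.69 million.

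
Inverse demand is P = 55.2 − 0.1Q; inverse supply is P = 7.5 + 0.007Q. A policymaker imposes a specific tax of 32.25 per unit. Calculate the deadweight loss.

4860.11

Competitive equilibrium: 55.2 − 0.1Q = 7.5 + 0.007Q → Q* = 445.7944, P* = 10.6206.
With the tax, the buyer price exceeds the seller price by 32.25: (55.2 − 0.1Q) − (7.5 + 0.007Q) = 32.25 → Q' = 144.3925.
ΔQ = 445.7944 − 144.3925 = 301.4019; the wedge equals the tax, 32.25.
Welfare loss = ½ × 301.4019 × 32.25 = 4860.11.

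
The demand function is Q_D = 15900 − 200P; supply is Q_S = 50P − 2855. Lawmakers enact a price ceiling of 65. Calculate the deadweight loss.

3137.51

In inverse form: demand P = 79.5 − 0.005Q, supply P = 57.1 + 0.02Q.
Competitive equilibrium: 79.5 − 0.005Q = 57.1 + 0.02Q → Q* = 896, P* = 75.02.
At the ceiling P = 65, quantity supplied = (65 − 57.1)/0.02 = 395.
Willingness to pay at Q' = 395: 79.5 − 0.005·395 = 77.525.
ΔQ = 896 − 395 = 501; wedge = 77.525 − 65 = 12.525.
The triangle = ½ × 501 × 12.525 = 3137.51.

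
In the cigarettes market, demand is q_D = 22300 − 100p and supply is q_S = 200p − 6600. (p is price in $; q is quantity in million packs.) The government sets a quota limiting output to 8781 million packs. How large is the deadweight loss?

In inverse form: demand p = 223 − 0.01q, supply p = 33 + 0.005q.
Competitive equilibrium: 223 − 0.01q = 33 + 0.005q → q* = 12666.6667, p* = 96.3333.
At q = 8781: demand price = 223 − 0.01·8781 = 135.19; supply price = 33 + 0.005·8781 = 76.905.
Δq = 12666.6667 − 8781 = 3885.6667; wedge = 135.19 − 76.905 = 58.285.
The triangle = ½ × 3885.6667 × 58.285 = $113238.04 million.

$113238.04 million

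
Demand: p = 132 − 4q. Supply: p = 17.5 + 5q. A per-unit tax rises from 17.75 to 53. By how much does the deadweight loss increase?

138.55

Competitive equilibrium: 132 − 4q = 17.5 + 5q → q* = 12.7222, p* = 81.1111.
For a per-unit tax t: Δq = t/9, so DWL = ½·t·(t/9) = t²/18.
At t = 17.75: DWL = 17.503. At t = 53: DWL = 156.056.
Increase = 156.056 − 17.503 = 138.55.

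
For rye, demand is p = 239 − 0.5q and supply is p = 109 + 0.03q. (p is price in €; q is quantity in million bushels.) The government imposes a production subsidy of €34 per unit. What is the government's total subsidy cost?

€10520.75 million

Competitive equilibrium: 239 − 0.5q = 109 + 0.03q → q* = 245.28302, p* = 116.35849.
The subsidy lowers effective supply by 34: p = 75 + 0.03q.
New quantity: 239 − 0.5q = 75 + 0.03q → q' = 309.43396.
Total subsidy cost = 34 × 309.43396 = €10520.75 million.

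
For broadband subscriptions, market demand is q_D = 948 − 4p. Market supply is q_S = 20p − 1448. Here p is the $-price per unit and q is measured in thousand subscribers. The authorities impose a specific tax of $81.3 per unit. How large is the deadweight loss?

$11016.15 thousand

In inverse form: demand p = 237 − 0.25q, supply p = 72.4 + 0.05q.
Competitive equilibrium: 237 − 0.25q = 72.4 + 0.05q → q* = 548.6667, p* = 99.8333.
With the tax, the buyer price exceeds the seller price by 81.3: (237 − 0.25q) − (72.4 + 0.05q) = 81.3 → q' = 277.6667.
Δq = 548.6667 − 277.6667 = 271; the wedge equals the tax, 81.3.
The triangle = ½ × 271 × 81.3 = $11016.15 thousand.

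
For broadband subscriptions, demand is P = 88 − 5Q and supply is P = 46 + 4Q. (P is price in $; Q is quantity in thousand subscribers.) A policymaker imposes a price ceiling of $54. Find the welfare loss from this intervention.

$32 thousand

Competitive equilibrium: 88 − 5Q = 46 + 4Q → Q* = 4.6667, P* = 64.6667.
At the ceiling P = 54, quantity supplied = (54 − 46)/4 = 2.
Willingness to pay at Q' = 2: 88 − 5·2 = 78.
ΔQ = 4.6667 − 2 = 2.6667; wedge = 78 − 54 = 24.
Welfare loss = ½ × 2.6667 × 24 = $32 thousand.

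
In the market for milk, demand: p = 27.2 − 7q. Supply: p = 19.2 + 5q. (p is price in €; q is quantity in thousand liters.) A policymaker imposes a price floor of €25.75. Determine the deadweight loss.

Competitive equilibrium: 27.2 − 7q = 19.2 + 5q → q* = 0.6667, p* = 22.5333.
At the floor p = 25.75, quantity demanded = (27.2 − 25.75)/7 = 0.2071.
Sellers' marginal cost at q' = 0.2071: 19.2 + 5·0.2071 = 20.2355.
Δq = 0.6667 − 0.2071 = 0.4596; wedge = 25.75 − 20.2355 = 5.5145.
Welfare loss = ½ × 0.4596 × 5.5145 = €1.27 thousand.

€1.27 thousand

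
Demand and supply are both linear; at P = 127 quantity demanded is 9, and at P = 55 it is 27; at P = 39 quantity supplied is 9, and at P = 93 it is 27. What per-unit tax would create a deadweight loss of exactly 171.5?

Demand slope = (55 − 127)/(27 − 9) = −4, so P = 163 − 4Q.
Supply slope = (93 − 39)/(27 − 9) = 3, so P = 12 + 3Q.
Competitive equilibrium: 163 − 4Q = 12 + 3Q → Q* = 21.5714, P* = 76.7143.
A tax t gives ΔQ = t/7 and wedge t, so DWL = t²/14.
t²/14 = 171.5 → t² = 2401 → t = 49.

49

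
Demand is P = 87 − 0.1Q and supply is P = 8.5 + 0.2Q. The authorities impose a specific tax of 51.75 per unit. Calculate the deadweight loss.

4463.44

Competitive equilibrium: 87 − 0.1Q = 8.5 + 0.2Q → Q* = 261.6667, P* = 60.8333.
With the tax, the buyer price exceeds the seller price by 51.75: (87 − 0.1Q) − (8.5 + 0.2Q) = 51.75 → Q' = 89.1667.
ΔQ = 261.6667 − 89.1667 = 172.5; the wedge equals the tax, 51.75.
The triangle = ½ × 172.5 × 51.75 = 4463.44.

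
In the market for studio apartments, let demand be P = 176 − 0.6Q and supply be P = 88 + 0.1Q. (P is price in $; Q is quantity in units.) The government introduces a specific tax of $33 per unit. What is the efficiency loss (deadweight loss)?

$777.86

Competitive equilibrium: 176 − 0.6Q = 88 + 0.1Q → Q* = 125.7143, P* = 100.5714.
With the tax, the buyer price exceeds the seller price by 33: (176 − 0.6Q) − (88 + 0.1Q) = 33 → Q' = 78.5714.
ΔQ = 125.7143 − 78.5714 = 47.1429; the wedge equals the tax, 33.
DWL = ½ × 47.1429 × 33 = $777.86.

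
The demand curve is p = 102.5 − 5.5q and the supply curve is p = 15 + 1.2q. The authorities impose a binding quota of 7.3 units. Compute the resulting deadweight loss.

111.13

Competitive equilibrium: 102.5 − 5.5q = 15 + 1.2q → q* = 13.0597, p* = 30.6716.
At q = 7.3: demand price = 102.5 − 5.5·7.3 = 62.35; supply price = 15 + 1.2·7.3 = 23.76.
Δq = 13.0597 − 7.3 = 5.7597; wedge = 62.35 − 23.76 = 38.59.
The triangle = ½ × 5.7597 × 38.59 = 111.13.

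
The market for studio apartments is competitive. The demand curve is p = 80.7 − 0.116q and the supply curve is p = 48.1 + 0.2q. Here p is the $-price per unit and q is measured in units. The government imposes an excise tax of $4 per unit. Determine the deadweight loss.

$25.32

Competitive equilibrium: 80.7 − 0.116q = 48.1 + 0.2q → q* = 103.1646, p* = 68.7329.
With the tax, the buyer price exceeds the seller price by 4: (80.7 − 0.116q) − (48.1 + 0.2q) = 4 → q' = 90.5063.
Δq = 103.1646 − 90.5063 = 12.6583; the wedge equals the tax, 4.
DWL = ½ × 12.6583 × 4 = $25.32.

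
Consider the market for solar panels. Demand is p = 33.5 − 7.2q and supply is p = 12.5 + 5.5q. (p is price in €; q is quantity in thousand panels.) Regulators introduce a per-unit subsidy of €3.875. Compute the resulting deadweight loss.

€0.59 thousand

Competitive equilibrium: 33.5 − 7.2q = 12.5 + 5.5q → q* = 1.6535, p* = 21.5945.
The subsidy lowers effective supply by 3.875: p = 8.625 + 5.5q.
New quantity: 33.5 − 7.2q = 8.625 + 5.5q → q' = 1.9587.
Overproduction Δq = 1.9587 − 1.6535 = 0.3052; wedge = subsidy = 3.875.
The triangle = ½ × 0.3052 × 3.875 = €0.59 thousand.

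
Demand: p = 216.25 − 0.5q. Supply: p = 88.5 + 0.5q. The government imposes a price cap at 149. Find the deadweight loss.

Competitive equilibrium: 216.25 − 0.5q = 88.5 + 0.5q → q* = 127.75, p* = 152.375.
At the ceiling p = 149, quantity supplied = (149 − 88.5)/0.5 = 121.
Willingness to pay at q' = 121: 216.25 − 0.5·121 = 155.75.
Δq = 127.75 − 121 = 6.75; wedge = 155.75 − 149 = 6.75.
The triangle = ½ × 6.75 × 6.75 = 22.78.

22.78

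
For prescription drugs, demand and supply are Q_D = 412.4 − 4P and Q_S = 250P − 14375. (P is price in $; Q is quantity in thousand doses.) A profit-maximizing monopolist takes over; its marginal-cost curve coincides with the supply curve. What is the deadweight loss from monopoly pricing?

In inverse form: demand P = 103.1 − 0.25Q, supply P = 57.5 + 0.004Q.
Competitive equilibrium: 103.1 − 0.25Q = 57.5 + 0.004Q → Q* = 179.5276, P* = 58.2181.
Marginal revenue: MR = 103.1 − 0.5Q. Set MR = MC: 103.1 − 0.5Q = 57.5 + 0.004Q → Q_m = 90.4762.
Price P_m = 103.1 − 0.25·90.4762 = 80.481; MC(Q_m) = 57.5 + 0.004·90.4762 = 57.8619.
Competitive Q* = 179.5276, so ΔQ = 89.0514; wedge = 80.481 − 57.8619 = 22.6191.
DWL = ½ × 89.0514 × 22.6191 = $1007.13 thousand.

$1007.13 thousand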